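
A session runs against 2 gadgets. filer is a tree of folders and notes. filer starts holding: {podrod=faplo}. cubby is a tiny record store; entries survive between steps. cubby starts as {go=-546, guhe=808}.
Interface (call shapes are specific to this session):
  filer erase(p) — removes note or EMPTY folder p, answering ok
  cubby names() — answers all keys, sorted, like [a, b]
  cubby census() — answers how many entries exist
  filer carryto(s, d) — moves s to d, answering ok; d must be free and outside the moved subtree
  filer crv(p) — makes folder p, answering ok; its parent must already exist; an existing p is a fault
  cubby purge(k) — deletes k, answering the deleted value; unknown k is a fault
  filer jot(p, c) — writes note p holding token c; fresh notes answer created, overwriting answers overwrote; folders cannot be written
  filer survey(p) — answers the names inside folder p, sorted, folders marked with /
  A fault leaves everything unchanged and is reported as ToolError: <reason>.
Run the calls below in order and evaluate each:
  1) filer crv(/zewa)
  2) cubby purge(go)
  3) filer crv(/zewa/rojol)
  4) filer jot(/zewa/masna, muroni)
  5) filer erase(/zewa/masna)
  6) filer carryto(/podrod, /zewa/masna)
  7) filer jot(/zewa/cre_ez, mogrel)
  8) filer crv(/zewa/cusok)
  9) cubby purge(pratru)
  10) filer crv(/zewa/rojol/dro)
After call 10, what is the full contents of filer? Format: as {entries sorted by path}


Answer: {zewa/, zewa/cre_ez=mogrel, zewa/cusok/, zewa/masna=faplo, zewa/rojol/, zewa/rojol/dro/}

Derivation:
;; filer crv(p→/zewa) -> ok
;; cubby purge(k→go) -> -546
;; filer crv(p→/zewa/rojol) -> ok
;; filer jot(p→/zewa/masna, c→muroni) -> created
;; filer erase(p→/zewa/masna) -> ok
;; filer carryto(s→/podrod, d→/zewa/masna) -> ok
;; filer jot(p→/zewa/cre_ez, c→mogrel) -> created
;; filer crv(p→/zewa/cusok) -> ok
;; cubby purge(k→pratru) -> ToolError: no such key pratru
;; filer crv(p→/zewa/rojol/dro) -> ok


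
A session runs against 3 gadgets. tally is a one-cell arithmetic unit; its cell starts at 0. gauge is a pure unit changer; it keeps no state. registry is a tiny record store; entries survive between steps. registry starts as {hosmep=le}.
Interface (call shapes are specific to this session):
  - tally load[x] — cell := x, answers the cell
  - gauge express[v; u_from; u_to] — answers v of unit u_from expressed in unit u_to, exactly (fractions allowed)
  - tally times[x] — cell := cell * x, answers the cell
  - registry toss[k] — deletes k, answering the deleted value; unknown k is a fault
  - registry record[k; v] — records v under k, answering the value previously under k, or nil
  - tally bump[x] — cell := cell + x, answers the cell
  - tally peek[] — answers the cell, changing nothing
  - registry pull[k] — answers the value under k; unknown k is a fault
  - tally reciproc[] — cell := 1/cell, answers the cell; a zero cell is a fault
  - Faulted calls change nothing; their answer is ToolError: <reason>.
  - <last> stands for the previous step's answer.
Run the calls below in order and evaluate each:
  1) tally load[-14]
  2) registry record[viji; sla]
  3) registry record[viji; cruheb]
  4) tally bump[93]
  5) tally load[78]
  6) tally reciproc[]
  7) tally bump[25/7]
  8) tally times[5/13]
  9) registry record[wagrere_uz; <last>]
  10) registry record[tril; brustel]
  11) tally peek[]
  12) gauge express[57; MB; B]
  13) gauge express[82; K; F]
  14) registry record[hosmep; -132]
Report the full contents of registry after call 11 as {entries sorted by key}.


Answer: {hosmep=le, tril=brustel, viji=cruheb, wagrere_uz=9785/7098}

Derivation:
// 1. tally load(x→-14) == -14
// 2. registry record(k→viji, v→sla) == nil
// 3. registry record(k→viji, v→cruheb) == sla
// 4. tally bump(x→93) == 79
// 5. tally load(x→78) == 78
// 6. tally reciproc() == 1/78
// 7. tally bump(x→25/7) == 1957/546
// 8. tally times(x→5/13) == 9785/7098
// 9. registry record(k→wagrere_uz, v→<last>) == nil
// 10. registry record(k→tril, v→brustel) == nil
// 11. tally peek() == 9785/7098
// 12. gauge express(v→57, u_from→MB, u_to→B) == 57000000
// 13. gauge express(v→82, u_from→K, u_to→F) == -31207/100
// 14. registry record(k→hosmep, v→-132) == le


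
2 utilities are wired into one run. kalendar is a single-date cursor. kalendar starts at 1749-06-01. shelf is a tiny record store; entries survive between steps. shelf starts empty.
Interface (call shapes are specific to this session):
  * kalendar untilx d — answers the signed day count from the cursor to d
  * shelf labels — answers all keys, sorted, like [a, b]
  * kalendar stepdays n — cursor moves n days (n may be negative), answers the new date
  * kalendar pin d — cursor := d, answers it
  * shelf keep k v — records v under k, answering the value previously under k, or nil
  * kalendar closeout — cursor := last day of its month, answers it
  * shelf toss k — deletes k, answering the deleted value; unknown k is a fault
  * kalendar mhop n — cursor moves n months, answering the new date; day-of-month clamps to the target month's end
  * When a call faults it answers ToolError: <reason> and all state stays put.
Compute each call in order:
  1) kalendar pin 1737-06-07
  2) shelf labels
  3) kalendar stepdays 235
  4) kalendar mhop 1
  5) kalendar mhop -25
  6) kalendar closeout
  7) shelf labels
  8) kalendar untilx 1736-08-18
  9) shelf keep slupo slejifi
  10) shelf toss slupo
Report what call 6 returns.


Answer: 1736-01-31

Derivation:
Do: kalendar pin[d='1737-06-07']
See: 1737-06-07
Do: shelf labels[]
See: []
Do: kalendar stepdays[n='235']
See: 1738-01-28
Do: kalendar mhop[n='1']
See: 1738-02-28
Do: kalendar mhop[n='-25']
See: 1736-01-28
Do: kalendar closeout[]
See: 1736-01-31
Do: shelf labels[]
See: []
Do: kalendar untilx[d='1736-08-18']
See: 200
Do: shelf keep[k='slupo'; v='slejifi']
See: nil
Do: shelf toss[k='slupo']
See: slejifi


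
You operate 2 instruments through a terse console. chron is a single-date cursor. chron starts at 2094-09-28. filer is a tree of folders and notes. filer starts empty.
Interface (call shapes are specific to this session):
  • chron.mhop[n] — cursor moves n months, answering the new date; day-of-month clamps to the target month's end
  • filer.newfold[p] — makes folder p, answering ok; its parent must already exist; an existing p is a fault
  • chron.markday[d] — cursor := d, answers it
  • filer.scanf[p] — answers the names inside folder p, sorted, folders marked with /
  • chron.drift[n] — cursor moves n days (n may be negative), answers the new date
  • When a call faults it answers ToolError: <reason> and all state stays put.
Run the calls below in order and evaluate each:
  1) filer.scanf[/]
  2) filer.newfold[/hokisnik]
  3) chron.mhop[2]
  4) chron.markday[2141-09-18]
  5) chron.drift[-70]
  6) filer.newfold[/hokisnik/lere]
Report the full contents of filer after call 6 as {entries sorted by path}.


Answer: {hokisnik/, hokisnik/lere/}

Derivation:
$ filer.scanf p: /
= []
$ filer.newfold p: /hokisnik
= ok
$ chron.mhop n: 2
= 2094-11-28
$ chron.markday d: 2141-09-18
= 2141-09-18
$ chron.drift n: -70
= 2141-07-10
$ filer.newfold p: /hokisnik/lere
= ok


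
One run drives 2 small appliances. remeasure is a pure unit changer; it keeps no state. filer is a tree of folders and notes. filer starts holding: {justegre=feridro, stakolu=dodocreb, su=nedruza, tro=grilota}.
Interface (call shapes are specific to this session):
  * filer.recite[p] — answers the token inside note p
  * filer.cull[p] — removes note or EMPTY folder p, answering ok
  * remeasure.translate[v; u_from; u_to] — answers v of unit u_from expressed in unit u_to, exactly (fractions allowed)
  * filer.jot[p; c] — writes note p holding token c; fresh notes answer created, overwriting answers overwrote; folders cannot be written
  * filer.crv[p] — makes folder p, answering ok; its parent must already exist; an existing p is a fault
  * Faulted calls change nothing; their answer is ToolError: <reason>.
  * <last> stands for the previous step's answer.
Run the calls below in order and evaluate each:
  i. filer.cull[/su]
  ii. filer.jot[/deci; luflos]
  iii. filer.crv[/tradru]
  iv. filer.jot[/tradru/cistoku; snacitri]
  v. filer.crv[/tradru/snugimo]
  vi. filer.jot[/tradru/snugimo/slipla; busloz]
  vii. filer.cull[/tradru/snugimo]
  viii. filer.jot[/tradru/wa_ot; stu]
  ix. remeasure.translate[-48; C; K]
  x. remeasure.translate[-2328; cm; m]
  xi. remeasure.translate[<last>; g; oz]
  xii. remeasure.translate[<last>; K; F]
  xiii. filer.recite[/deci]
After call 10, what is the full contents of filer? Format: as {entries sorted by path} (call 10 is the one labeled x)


Answer: {deci=luflos, justegre=feridro, stakolu=dodocreb, tradru/, tradru/cistoku=snacitri, tradru/snugimo/, tradru/snugimo/slipla=busloz, tradru/wa_ot=stu, tro=grilota}

Derivation:
Do: cull[p=/su]
See: ok
Do: jot[p=/deci; c=luflos]
See: created
Do: crv[p=/tradru]
See: ok
Do: jot[p=/tradru/cistoku; c=snacitri]
See: created
Do: crv[p=/tradru/snugimo]
See: ok
Do: jot[p=/tradru/snugimo/slipla; c=busloz]
See: created
Do: cull[p=/tradru/snugimo]
See: ToolError: not empty
Do: jot[p=/tradru/wa_ot; c=stu]
See: created
Do: translate[v=-48; u_from=C; u_to=K]
See: 4503/20
Do: translate[v=-2328; u_from=cm; u_to=m]
See: -582/25
Do: translate[v=<last>; u_from=g; u_to=oz]
See: -384000/467621
Do: translate[v=<last>; u_from=K; u_to=F]
See: -21564254507/46762100
Do: recite[p=/deci]
See: luflos


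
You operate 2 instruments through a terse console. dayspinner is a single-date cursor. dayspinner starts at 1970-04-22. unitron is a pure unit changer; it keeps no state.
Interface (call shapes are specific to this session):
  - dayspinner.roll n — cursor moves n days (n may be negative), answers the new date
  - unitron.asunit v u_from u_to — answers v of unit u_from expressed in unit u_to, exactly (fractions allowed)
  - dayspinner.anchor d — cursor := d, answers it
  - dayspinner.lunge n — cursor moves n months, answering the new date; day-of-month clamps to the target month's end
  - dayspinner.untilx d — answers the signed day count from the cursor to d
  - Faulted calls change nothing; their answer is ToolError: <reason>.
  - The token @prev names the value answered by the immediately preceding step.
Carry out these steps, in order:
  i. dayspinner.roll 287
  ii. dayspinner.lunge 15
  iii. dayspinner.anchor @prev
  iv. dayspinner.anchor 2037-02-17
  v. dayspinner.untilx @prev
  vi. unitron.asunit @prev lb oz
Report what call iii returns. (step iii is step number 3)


Answer: 1972-05-03

Derivation:
I call dayspinner.roll using n: 287, → 1971-02-03.
I invoke dayspinner.lunge using n: 15, and observe 1972-05-03.
Now I run dayspinner.anchor using d: @prev, giving 1972-05-03.
Invoking dayspinner.anchor using d: 2037-02-17, — result: 2037-02-17.
I try dayspinner.untilx using d: @prev, which returns 0.
Calling unitron.asunit using v: @prev, u_from: lb, u_to: oz, which returns 0.


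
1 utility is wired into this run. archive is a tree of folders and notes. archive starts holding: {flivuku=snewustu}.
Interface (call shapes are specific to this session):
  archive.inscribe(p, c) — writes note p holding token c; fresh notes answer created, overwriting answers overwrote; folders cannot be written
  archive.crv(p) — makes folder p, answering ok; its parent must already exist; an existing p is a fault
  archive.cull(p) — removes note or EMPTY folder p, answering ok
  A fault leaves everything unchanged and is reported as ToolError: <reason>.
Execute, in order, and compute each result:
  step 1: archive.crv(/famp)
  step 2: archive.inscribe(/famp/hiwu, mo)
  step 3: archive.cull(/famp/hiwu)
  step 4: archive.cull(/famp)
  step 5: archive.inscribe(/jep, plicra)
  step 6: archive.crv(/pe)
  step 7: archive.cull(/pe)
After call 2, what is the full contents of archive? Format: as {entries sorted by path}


Answer: {famp/, famp/hiwu=mo, flivuku=snewustu}

Derivation:
I use crv with p='/famp', and get ok.
I run inscribe with p='/famp/hiwu', c='mo', and observe created.
Calling cull with p='/famp/hiwu', and see ok.
Then cull with p='/famp', yielding ok.
Now I run inscribe with p='/jep', c='plicra', → created.
Now I run crv with p='/pe', giving ok.
I call cull with p='/pe': ok.


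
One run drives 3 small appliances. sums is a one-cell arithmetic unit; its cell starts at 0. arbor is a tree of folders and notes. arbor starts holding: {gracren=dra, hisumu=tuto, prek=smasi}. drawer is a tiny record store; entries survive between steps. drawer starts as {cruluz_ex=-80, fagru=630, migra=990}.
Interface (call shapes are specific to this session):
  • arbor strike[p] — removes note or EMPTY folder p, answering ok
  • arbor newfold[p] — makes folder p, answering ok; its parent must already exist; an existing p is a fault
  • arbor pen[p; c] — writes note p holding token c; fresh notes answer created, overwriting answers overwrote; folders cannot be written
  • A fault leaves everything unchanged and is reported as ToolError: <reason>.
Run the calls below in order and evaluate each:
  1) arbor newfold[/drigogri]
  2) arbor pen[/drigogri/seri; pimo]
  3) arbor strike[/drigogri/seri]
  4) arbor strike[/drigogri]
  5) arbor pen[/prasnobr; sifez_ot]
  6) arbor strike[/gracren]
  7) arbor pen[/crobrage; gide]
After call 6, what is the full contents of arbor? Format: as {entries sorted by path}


·→ arbor newfold(p=/drigogri)
·← ok
·→ arbor pen(p=/drigogri/seri, c=pimo)
·← created
·→ arbor strike(p=/drigogri/seri)
·← ok
·→ arbor strike(p=/drigogri)
·← ok
·→ arbor pen(p=/prasnobr, c=sifez_ot)
·← created
·→ arbor strike(p=/gracren)
·← ok
·→ arbor pen(p=/crobrage, c=gide)
·← created

Answer: {hisumu=tuto, prasnobr=sifez_ot, prek=smasi}


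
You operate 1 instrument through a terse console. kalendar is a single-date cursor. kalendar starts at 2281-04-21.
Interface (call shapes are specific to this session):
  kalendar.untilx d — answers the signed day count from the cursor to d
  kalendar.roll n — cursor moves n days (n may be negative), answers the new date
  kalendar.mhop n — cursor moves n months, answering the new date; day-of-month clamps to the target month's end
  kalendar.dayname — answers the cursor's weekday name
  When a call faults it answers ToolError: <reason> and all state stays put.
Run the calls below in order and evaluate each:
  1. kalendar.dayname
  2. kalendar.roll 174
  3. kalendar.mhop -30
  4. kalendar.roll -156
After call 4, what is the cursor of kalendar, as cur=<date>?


# 1. kalendar.dayname() : Thursday
# 2. kalendar.roll(n='174') : 2281-10-12
# 3. kalendar.mhop(n='-30') : 2279-04-12
# 4. kalendar.roll(n='-156') : 2278-11-07

Answer: cur=2278-11-07


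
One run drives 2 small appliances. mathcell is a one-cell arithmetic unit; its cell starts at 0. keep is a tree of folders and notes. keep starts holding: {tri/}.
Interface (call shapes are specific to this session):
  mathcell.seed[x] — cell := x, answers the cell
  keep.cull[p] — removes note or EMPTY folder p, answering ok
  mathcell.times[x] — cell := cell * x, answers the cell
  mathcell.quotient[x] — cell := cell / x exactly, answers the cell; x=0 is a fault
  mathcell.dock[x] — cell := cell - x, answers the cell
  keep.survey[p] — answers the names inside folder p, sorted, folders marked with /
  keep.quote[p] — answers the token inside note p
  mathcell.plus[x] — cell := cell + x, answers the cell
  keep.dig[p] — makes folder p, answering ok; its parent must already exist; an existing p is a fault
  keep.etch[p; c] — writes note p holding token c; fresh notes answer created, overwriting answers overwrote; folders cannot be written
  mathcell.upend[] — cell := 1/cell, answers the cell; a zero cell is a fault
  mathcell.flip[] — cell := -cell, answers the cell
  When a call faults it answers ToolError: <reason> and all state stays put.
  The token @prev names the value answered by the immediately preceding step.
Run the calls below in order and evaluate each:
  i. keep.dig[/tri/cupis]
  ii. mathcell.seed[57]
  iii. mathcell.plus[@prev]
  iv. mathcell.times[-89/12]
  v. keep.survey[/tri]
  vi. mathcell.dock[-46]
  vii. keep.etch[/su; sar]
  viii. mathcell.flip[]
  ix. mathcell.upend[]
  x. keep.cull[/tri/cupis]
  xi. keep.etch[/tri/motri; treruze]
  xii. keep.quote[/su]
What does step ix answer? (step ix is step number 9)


CALL dig[/tri/cupis]
RET  ok
CALL seed[57]
RET  57
CALL plus[@prev]
RET  114
CALL times[-89/12]
RET  -1691/2
CALL survey[/tri]
RET  [cupis/]
CALL dock[-46]
RET  -1599/2
CALL etch[/su; sar]
RET  created
CALL flip[]
RET  1599/2
CALL upend[]
RET  2/1599
CALL cull[/tri/cupis]
RET  ok
CALL etch[/tri/motri; treruze]
RET  created
CALL quote[/su]
RET  sar

Answer: 2/1599


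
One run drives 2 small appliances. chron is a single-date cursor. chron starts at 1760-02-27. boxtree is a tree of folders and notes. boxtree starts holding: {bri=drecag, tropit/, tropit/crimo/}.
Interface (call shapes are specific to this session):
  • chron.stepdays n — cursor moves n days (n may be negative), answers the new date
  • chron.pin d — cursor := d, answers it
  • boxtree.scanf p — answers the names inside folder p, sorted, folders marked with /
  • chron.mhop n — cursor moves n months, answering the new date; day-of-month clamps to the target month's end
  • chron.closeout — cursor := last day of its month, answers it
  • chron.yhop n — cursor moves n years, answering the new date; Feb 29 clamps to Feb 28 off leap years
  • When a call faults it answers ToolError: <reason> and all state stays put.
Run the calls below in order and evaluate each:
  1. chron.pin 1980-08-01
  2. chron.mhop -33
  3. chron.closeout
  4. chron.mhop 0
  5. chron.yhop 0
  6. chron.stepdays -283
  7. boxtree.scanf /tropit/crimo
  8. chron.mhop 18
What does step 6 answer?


Answer: 1977-02-20

Derivation:
> chron.pin d: 1980-08-01
= 1980-08-01
> chron.mhop n: -33
= 1977-11-01
> chron.closeout
= 1977-11-30
> chron.mhop n: 0
= 1977-11-30
> chron.yhop n: 0
= 1977-11-30
> chron.stepdays n: -283
= 1977-02-20
> boxtree.scanf p: /tropit/crimo
= []
> chron.mhop n: 18
= 1978-08-20


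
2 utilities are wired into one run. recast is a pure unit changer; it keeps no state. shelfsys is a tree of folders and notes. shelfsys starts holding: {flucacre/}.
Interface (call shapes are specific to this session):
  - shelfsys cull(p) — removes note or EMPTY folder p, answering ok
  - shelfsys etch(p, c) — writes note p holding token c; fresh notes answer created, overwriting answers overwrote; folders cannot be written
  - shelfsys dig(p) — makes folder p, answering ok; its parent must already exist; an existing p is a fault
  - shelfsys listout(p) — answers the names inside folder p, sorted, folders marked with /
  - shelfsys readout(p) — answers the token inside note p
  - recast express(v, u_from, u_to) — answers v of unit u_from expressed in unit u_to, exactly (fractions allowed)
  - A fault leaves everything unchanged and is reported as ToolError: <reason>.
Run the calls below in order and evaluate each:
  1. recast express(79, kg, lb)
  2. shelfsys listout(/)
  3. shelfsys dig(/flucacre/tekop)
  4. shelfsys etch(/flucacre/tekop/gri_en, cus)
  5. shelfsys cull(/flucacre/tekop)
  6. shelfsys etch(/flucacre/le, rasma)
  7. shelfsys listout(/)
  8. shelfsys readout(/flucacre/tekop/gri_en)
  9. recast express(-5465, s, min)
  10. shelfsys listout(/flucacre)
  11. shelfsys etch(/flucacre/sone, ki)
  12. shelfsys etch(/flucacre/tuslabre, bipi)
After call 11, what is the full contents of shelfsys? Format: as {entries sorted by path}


$ recast express 79 kg lb
= 7900000000/45359237
$ shelfsys listout /
= [flucacre/]
$ shelfsys dig /flucacre/tekop
= ok
$ shelfsys etch /flucacre/tekop/gri_en cus
= created
$ shelfsys cull /flucacre/tekop
= ToolError: not empty
$ shelfsys etch /flucacre/le rasma
= created
$ shelfsys listout /
= [flucacre/]
$ shelfsys readout /flucacre/tekop/gri_en
= cus
$ recast express -5465 s min
= -1093/12
$ shelfsys listout /flucacre
= [le, tekop/]
$ shelfsys etch /flucacre/sone ki
= created
$ shelfsys etch /flucacre/tuslabre bipi
= created

Answer: {flucacre/, flucacre/le=rasma, flucacre/sone=ki, flucacre/tekop/, flucacre/tekop/gri_en=cus}


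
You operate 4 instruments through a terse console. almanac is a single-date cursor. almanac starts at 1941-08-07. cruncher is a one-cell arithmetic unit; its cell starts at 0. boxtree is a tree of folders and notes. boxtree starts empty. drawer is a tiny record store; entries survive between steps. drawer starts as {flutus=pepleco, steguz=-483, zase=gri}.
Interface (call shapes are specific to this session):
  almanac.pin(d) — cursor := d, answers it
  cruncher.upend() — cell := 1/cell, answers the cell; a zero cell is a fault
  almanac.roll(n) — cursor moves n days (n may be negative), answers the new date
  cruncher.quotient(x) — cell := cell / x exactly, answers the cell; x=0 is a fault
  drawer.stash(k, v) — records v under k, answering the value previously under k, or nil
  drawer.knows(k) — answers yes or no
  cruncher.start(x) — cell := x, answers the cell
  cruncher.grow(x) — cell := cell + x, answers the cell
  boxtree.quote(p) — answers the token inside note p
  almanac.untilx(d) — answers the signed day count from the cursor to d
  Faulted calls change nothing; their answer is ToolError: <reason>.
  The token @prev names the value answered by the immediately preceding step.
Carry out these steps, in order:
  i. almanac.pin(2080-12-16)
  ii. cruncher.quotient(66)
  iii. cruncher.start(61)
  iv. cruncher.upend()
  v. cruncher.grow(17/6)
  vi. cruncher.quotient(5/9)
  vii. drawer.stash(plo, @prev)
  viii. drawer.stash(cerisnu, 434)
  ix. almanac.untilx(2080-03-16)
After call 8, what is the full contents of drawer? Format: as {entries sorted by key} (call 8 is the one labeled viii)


Answer: {cerisnu=434, flutus=pepleco, plo=3129/610, steguz=-483, zase=gri}

Derivation:
Act: almanac.pin[d: 2080-12-16]
Obs: 2080-12-16
Act: cruncher.quotient[x: 66]
Obs: 0
Act: cruncher.start[x: 61]
Obs: 61
Act: cruncher.upend[]
Obs: 1/61
Act: cruncher.grow[x: 17/6]
Obs: 1043/366
Act: cruncher.quotient[x: 5/9]
Obs: 3129/610
Act: drawer.stash[k: plo; v: @prev]
Obs: nil
Act: drawer.stash[k: cerisnu; v: 434]
Obs: nil
Act: almanac.untilx[d: 2080-03-16]
Obs: -275


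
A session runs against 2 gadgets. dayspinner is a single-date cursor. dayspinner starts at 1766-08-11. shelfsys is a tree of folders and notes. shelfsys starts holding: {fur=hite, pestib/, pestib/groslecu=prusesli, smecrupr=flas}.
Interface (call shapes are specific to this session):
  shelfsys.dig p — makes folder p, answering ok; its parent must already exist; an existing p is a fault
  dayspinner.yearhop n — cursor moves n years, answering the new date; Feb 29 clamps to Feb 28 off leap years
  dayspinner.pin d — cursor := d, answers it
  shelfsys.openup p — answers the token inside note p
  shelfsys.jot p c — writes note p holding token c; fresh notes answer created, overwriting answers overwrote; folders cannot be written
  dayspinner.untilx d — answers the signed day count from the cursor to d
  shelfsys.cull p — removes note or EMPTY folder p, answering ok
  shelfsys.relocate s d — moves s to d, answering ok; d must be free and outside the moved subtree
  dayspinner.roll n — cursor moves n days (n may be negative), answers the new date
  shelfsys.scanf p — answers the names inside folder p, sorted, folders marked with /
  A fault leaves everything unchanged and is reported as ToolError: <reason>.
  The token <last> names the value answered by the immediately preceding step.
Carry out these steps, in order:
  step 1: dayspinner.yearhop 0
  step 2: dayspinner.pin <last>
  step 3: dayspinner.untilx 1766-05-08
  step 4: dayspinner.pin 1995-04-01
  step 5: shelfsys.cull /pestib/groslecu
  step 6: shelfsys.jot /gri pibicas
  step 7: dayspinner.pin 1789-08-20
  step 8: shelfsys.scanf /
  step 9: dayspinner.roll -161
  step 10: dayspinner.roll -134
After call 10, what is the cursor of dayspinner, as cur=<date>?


→ dayspinner.yearhop(0)
← 1766-08-11
→ dayspinner.pin(<last>)
← 1766-08-11
→ dayspinner.untilx(1766-05-08)
← -95
→ dayspinner.pin(1995-04-01)
← 1995-04-01
→ shelfsys.cull(/pestib/groslecu)
← ok
→ shelfsys.jot(/gri, pibicas)
← created
→ dayspinner.pin(1789-08-20)
← 1789-08-20
→ shelfsys.scanf(/)
← [fur, gri, pestib/, smecrupr]
→ dayspinner.roll(-161)
← 1789-03-12
→ dayspinner.roll(-134)
← 1788-10-29

Answer: cur=1788-10-29


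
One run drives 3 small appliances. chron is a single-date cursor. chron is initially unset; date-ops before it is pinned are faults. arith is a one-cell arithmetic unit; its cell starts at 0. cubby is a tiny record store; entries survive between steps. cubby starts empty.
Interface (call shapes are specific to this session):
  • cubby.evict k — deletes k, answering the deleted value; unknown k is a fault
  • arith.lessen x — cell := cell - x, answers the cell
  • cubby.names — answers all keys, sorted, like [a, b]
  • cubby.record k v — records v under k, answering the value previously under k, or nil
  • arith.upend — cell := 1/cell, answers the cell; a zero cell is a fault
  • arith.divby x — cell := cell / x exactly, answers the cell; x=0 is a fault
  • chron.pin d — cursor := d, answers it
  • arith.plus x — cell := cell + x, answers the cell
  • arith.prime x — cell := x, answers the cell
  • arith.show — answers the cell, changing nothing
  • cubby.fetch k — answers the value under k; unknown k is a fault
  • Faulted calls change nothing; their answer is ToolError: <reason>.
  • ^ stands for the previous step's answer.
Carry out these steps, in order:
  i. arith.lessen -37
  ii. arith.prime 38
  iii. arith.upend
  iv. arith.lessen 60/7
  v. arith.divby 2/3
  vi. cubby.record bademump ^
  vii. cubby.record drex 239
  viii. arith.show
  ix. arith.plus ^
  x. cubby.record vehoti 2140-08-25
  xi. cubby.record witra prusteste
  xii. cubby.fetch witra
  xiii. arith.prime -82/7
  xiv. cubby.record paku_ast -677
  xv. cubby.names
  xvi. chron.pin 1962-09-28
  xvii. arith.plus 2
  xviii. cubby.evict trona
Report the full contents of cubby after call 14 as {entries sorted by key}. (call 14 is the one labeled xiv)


~$ arith.lessen x=-37
  37
~$ arith.prime x=38
  38
~$ arith.upend
  1/38
~$ arith.lessen x=60/7
  -2273/266
~$ arith.divby x=2/3
  -6819/532
~$ cubby.record k=bademump v=^
  nil
~$ cubby.record k=drex v=239
  nil
~$ arith.show
  -6819/532
~$ arith.plus x=^
  -6819/266
~$ cubby.record k=vehoti v=2140-08-25
  nil
~$ cubby.record k=witra v=prusteste
  nil
~$ cubby.fetch k=witra
  prusteste
~$ arith.prime x=-82/7
  -82/7
~$ cubby.record k=paku_ast v=-677
  nil
~$ cubby.names
  [bademump, drex, paku_ast, vehoti, witra]
~$ chron.pin d=1962-09-28
  1962-09-28
~$ arith.plus x=2
  -68/7
~$ cubby.evict k=trona
  ToolError: no such key trona

Answer: {bademump=-6819/532, drex=239, paku_ast=-677, vehoti=2140-08-25, witra=prusteste}


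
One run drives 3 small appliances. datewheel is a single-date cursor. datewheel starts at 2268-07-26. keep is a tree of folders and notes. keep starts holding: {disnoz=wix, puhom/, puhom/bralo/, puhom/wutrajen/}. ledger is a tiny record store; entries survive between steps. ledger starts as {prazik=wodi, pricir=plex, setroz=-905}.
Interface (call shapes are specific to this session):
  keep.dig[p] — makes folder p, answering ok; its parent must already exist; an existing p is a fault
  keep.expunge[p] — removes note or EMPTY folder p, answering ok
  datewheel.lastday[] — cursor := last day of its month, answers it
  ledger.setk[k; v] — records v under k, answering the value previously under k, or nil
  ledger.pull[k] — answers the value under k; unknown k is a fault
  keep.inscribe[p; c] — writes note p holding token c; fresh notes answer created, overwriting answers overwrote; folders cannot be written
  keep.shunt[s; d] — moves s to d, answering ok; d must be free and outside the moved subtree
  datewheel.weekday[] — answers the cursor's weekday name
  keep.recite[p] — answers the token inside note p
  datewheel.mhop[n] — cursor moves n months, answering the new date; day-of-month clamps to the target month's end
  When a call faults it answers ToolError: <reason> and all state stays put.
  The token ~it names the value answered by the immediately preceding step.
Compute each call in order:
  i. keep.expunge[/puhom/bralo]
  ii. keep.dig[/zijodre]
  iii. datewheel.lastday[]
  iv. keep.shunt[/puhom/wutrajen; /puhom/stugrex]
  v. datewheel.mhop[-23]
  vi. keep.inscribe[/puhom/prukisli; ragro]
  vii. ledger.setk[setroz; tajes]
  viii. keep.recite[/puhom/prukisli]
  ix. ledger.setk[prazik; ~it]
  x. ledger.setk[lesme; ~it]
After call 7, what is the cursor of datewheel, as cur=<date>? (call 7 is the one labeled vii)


→ keep.expunge(p='/puhom/bralo')
← ok
→ keep.dig(p='/zijodre')
← ok
→ datewheel.lastday()
← 2268-07-31
→ keep.shunt(s='/puhom/wutrajen', d='/puhom/stugrex')
← ok
→ datewheel.mhop(n='-23')
← 2266-08-31
→ keep.inscribe(p='/puhom/prukisli', c='ragro')
← created
→ ledger.setk(k='setroz', v='tajes')
← -905
→ keep.recite(p='/puhom/prukisli')
← ragro
→ ledger.setk(k='prazik', v='~it')
← wodi
→ ledger.setk(k='lesme', v='~it')
← nil

Answer: cur=2266-08-31


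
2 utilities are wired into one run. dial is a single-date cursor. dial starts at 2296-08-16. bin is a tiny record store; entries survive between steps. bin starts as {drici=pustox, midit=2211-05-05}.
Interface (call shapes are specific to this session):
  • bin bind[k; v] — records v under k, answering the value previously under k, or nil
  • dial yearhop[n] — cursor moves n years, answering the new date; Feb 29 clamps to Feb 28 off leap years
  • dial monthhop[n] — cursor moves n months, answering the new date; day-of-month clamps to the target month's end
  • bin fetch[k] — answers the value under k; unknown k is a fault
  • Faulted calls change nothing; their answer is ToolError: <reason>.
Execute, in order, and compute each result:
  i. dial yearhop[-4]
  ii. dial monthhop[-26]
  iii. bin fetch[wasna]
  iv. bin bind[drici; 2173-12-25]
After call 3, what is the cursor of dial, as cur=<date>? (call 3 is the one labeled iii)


Answer: cur=2290-06-16

Derivation:
>> dial yearhop(n: -4)
<< 2292-08-16
>> dial monthhop(n: -26)
<< 2290-06-16
>> bin fetch(k: wasna)
<< ToolError: no such key wasna
>> bin bind(k: drici, v: 2173-12-25)
<< pustox


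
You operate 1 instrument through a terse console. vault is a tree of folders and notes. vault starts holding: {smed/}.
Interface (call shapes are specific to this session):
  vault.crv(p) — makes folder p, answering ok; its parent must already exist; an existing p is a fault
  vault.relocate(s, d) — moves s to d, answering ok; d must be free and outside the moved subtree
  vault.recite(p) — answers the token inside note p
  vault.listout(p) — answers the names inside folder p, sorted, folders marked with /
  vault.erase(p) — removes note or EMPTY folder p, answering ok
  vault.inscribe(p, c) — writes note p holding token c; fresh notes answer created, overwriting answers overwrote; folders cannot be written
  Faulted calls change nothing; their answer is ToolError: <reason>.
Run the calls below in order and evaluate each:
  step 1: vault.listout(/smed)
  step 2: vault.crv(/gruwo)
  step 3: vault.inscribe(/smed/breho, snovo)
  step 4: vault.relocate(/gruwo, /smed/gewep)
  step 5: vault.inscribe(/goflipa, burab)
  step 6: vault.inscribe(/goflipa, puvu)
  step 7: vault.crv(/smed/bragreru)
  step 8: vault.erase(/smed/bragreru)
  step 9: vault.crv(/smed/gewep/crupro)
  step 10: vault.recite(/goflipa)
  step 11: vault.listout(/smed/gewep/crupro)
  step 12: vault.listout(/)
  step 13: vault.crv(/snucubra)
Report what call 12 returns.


;; listout(p=/smed) : []
;; crv(p=/gruwo) : ok
;; inscribe(p=/smed/breho, c=snovo) : created
;; relocate(s=/gruwo, d=/smed/gewep) : ok
;; inscribe(p=/goflipa, c=burab) : created
;; inscribe(p=/goflipa, c=puvu) : overwrote
;; crv(p=/smed/bragreru) : ok
;; erase(p=/smed/bragreru) : ok
;; crv(p=/smed/gewep/crupro) : ok
;; recite(p=/goflipa) : puvu
;; listout(p=/smed/gewep/crupro) : []
;; listout(p=/) : [goflipa, smed/]
;; crv(p=/snucubra) : ok

Answer: [goflipa, smed/]


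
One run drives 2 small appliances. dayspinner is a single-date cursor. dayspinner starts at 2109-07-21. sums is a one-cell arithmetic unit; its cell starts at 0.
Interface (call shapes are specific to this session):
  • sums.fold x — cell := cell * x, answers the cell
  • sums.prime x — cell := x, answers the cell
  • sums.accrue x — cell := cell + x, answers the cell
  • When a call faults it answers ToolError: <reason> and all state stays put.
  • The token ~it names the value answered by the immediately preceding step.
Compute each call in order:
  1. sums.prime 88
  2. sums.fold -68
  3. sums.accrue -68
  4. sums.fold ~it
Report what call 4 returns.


$ sums.prime x: 88
  88
$ sums.fold x: -68
  -5984
$ sums.accrue x: -68
  -6052
$ sums.fold x: ~it
  36626704

Answer: 36626704


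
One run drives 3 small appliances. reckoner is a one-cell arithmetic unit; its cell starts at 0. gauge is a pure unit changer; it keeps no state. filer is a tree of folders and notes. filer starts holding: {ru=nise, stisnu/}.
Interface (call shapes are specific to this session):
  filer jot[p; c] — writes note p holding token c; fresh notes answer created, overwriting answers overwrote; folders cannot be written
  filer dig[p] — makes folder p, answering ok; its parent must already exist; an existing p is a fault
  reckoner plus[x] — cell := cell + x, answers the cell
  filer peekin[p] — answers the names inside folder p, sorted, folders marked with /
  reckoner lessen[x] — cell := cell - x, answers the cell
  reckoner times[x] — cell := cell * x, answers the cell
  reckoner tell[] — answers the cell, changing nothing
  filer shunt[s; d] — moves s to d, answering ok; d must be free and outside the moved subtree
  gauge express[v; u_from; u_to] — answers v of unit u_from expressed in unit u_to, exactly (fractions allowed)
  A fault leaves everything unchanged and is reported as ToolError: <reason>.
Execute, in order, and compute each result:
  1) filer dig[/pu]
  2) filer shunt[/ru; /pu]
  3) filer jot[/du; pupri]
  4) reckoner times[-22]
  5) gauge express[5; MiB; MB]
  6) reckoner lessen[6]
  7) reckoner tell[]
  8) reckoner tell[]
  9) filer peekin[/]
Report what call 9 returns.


Answer: [du, pu/, ru, stisnu/]

Derivation:
> filer dig p='/pu'
[out] ok
> filer shunt s='/ru' d='/pu'
[out] ToolError: exists
> filer jot p='/du' c='pupri'
[out] created
> reckoner times x='-22'
[out] 0
> gauge express v='5' u_from='MiB' u_to='MB'
[out] 16384/3125
> reckoner lessen x='6'
[out] -6
> reckoner tell
[out] -6
> reckoner tell
[out] -6
> filer peekin p='/'
[out] [du, pu/, ru, stisnu/]


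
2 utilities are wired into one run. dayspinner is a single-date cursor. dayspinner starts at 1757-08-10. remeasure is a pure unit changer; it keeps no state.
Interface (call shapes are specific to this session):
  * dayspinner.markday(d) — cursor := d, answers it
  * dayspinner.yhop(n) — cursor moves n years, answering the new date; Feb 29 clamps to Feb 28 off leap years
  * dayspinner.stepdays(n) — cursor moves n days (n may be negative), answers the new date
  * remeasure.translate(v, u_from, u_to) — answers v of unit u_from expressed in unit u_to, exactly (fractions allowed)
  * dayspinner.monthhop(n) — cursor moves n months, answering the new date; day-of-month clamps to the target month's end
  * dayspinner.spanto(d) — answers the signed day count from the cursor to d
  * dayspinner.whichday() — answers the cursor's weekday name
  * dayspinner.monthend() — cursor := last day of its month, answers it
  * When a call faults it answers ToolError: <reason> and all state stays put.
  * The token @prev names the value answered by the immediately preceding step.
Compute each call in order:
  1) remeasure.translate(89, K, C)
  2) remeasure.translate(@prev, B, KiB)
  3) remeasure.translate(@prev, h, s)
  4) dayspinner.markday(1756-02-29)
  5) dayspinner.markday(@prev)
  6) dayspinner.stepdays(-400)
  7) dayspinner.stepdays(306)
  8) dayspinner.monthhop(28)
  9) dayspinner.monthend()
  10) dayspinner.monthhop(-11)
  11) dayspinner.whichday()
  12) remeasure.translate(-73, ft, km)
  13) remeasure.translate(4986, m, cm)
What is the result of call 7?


Answer: 1755-11-27

Derivation:
% remeasure.translate(89, K, C) == -3683/20
% remeasure.translate(@prev, B, KiB) == -3683/20480
% remeasure.translate(@prev, h, s) == -165735/256
% dayspinner.markday(1756-02-29) == 1756-02-29
% dayspinner.markday(@prev) == 1756-02-29
% dayspinner.stepdays(-400) == 1755-01-25
% dayspinner.stepdays(306) == 1755-11-27
% dayspinner.monthhop(28) == 1758-03-27
% dayspinner.monthend() == 1758-03-31
% dayspinner.monthhop(-11) == 1757-04-30
% dayspinner.whichday() == Saturday
% remeasure.translate(-73, ft, km) == -27813/1250000
% remeasure.translate(4986, m, cm) == 498600


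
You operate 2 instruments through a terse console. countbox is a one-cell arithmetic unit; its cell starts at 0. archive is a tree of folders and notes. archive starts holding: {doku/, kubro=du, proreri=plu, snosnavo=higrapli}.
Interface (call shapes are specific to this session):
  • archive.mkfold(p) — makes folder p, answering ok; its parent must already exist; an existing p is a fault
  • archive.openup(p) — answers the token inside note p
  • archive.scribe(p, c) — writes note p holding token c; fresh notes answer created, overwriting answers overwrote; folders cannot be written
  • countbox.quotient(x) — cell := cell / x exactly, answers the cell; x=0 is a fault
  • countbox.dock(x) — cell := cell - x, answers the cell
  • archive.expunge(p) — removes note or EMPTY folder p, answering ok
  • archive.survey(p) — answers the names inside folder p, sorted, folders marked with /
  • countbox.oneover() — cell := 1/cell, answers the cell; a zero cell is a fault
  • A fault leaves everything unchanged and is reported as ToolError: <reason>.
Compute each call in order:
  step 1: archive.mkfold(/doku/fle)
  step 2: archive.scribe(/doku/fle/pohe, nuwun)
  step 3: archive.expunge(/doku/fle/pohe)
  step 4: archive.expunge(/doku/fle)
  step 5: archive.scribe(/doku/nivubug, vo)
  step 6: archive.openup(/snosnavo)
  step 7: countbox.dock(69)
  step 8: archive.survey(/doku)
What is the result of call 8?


Answer: [nivubug]

Derivation:
I use archive.mkfold using p='/doku/fle', and get ok.
I try archive.scribe using p='/doku/fle/pohe', c='nuwun', — result: created.
Invoking archive.expunge using p='/doku/fle/pohe', → ok.
I invoke archive.expunge using p='/doku/fle', and get ok.
I try archive.scribe using p='/doku/nivubug', c='vo', → created.
I call archive.openup using p='/snosnavo', yielding higrapli.
Invoking countbox.dock using x='69', and see -69.
Next I call archive.survey using p='/doku', yielding [nivubug].


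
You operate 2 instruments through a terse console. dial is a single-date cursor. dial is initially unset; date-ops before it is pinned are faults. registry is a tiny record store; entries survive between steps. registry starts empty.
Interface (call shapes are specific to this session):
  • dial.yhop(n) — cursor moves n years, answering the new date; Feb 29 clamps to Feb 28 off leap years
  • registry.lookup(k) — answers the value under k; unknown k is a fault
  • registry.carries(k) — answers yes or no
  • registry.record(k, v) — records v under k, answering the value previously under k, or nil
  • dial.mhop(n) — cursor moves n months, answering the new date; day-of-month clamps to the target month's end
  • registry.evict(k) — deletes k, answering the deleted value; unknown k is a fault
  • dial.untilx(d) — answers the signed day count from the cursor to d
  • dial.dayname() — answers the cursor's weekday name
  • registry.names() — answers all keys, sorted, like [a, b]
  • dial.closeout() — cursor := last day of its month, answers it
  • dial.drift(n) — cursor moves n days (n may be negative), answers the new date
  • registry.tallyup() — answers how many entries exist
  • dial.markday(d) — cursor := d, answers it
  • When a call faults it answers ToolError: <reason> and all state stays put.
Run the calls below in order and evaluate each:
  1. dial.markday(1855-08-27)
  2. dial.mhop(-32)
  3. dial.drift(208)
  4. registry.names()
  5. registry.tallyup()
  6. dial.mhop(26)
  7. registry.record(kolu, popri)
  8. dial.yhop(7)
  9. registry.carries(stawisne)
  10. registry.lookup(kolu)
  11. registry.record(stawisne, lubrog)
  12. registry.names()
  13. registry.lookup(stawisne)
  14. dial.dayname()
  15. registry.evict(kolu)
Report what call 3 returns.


CALL dial.markday[d='1855-08-27']
RET  1855-08-27
CALL dial.mhop[n='-32']
RET  1852-12-27
CALL dial.drift[n='208']
RET  1853-07-23
CALL registry.names[]
RET  []
CALL registry.tallyup[]
RET  0
CALL dial.mhop[n='26']
RET  1855-09-23
CALL registry.record[k='kolu'; v='popri']
RET  nil
CALL dial.yhop[n='7']
RET  1862-09-23
CALL registry.carries[k='stawisne']
RET  no
CALL registry.lookup[k='kolu']
RET  popri
CALL registry.record[k='stawisne'; v='lubrog']
RET  nil
CALL registry.names[]
RET  [kolu, stawisne]
CALL registry.lookup[k='stawisne']
RET  lubrog
CALL dial.dayname[]
RET  Tuesday
CALL registry.evict[k='kolu']
RET  popri

Answer: 1853-07-23
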